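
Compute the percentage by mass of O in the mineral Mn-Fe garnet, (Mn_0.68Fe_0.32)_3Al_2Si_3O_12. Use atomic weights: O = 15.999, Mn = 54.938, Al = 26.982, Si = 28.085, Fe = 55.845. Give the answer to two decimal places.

38.72 wt%

M((Mn_0.68Fe_0.32)_3Al_2Si_3O_12) = 495.892 g/mol.
O contributes 12 × 15.999 = 191.988 g per mole.
191.988/495.892 = 0.3872 → 38.72%.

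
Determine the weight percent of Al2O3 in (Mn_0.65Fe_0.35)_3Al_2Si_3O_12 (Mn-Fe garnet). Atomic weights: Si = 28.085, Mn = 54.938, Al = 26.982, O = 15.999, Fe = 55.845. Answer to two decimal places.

20.56 wt%

Formula mass = 495.973 g/mol.
2 Al → 1.0000 mol Al2O3 per formula unit; M(Al2O3) = 101.961, so Al2O3 mass = 101.961 g.
101.961/495.973 × 100 = 20.56 wt%.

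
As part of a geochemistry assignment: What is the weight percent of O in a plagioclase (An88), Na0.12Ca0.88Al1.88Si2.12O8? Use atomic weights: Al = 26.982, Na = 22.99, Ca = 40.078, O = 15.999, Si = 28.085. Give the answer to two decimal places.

46.33 wt%

M(Na0.12Ca0.88Al1.88Si2.12O8) = 276.286 g/mol.
O contributes 8 × 15.999 = 127.992 g per mole.
127.992/276.286 = 0.4633 → 46.33%.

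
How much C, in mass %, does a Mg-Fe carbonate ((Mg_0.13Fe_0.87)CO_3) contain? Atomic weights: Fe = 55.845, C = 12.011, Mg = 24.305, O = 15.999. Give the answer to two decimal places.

Molar mass of (Mg_0.13Fe_0.87)CO_3: 0.13·24.305 + 0.87·55.845 + 1·12.011 + 3·15.999 = 111.753 g/mol.
Mass of C per formula unit: 1 × 12.011 = 12.011 g.
Weight fraction C = 12.011 / 111.753 = 0.1075.

10.75 mass %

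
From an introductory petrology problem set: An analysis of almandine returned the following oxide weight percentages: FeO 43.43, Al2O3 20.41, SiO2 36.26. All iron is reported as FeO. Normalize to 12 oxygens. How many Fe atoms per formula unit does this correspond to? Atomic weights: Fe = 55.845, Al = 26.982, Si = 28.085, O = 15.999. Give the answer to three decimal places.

3.007 Fe apfu

FeO: 43.43/71.844 = 0.60450 mol → 0.60450 mol Fe, 0.60450 mol O.
Al2O3: 20.41/101.961 = 0.20017 mol → 0.40034 mol Al, 0.60051 mol O.
SiO2: 36.26/60.083 = 0.60350 mol → 0.60350 mol Si, 1.20700 mol O.
Total oxygen = 2.41201 mol. Normalization factor = 12/2.41201 = 4.97510.
Fe per 12 O = 0.60450 × 4.97510 = 3.007.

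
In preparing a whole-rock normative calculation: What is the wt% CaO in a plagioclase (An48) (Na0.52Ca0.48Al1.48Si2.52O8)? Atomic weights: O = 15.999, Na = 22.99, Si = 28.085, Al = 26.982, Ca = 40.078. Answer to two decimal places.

9.97 wt%

Formula mass = 269.892 g/mol.
0.48 Ca → 0.4800 mol CaO per formula unit; M(CaO) = 56.077, so CaO mass = 26.917 g.
26.917/269.892 × 100 = 9.97 wt%.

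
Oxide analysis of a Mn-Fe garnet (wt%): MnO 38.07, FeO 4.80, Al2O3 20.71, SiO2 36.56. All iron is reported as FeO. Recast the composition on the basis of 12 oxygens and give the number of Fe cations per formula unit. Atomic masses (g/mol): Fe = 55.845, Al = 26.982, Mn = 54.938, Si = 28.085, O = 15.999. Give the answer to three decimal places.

MnO (M=70.937): mol = 0.53667; Mn = 0.53667, O = 0.53667.
FeO (M=71.844): mol = 0.06681; Fe = 0.06681, O = 0.06681.
Al2O3 (M=101.961): mol = 0.20312; Al = 0.40624, O = 0.60936.
SiO2 (M=60.083): mol = 0.60849; Si = 0.60849, O = 1.21698.
ΣO = 2.42982; factor = 12/ΣO = 4.93864.
Fe apfu = 0.06681 × 4.93864 = 0.330.

0.330 Fe apfu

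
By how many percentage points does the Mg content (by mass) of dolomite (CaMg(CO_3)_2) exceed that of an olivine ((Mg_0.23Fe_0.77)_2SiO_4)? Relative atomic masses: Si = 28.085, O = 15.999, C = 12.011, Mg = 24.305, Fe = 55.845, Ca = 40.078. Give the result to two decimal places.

7.27 percentage points

First mineral: 24.305 g Mg in 184.399 g formula = 13.18 wt% Mg.
Second mineral: 11.180 g Mg in 189.263 g formula = 5.91 wt% Mg.
13.18% − 5.91% gives a difference of 7.27 percentage points.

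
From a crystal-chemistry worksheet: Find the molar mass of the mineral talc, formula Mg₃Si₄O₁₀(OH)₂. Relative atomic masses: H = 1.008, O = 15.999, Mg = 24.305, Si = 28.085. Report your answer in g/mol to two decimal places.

379.26 g/mol

The formula mass is the sum 3·24.305 + 4·28.085 + 12·15.999 + 2·1.008.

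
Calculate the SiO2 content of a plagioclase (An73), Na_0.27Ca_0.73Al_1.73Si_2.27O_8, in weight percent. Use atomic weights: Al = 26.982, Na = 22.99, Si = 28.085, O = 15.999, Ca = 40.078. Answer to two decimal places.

Molar mass of Na_0.27Ca_0.73Al_1.73Si_2.27O_8 = 0.27*22.99 + 0.73*40.078 + 1.73*26.982 + 2.27*28.085 + 8*15.999 = 273.888 g/mol.
Each formula unit contains 2.27 Si, equivalent to 2.27/1 = 2.2700 mol SiO2.
M(SiO2) = 1×28.085 + 2×15.999 = 60.083 g/mol.
Mass of SiO2 per formula unit = 2.2700 × 60.083 = 136.388 g.
SiO2 wt% = 136.388 / 273.888 × 100 = 49.80%.

49.80 wt%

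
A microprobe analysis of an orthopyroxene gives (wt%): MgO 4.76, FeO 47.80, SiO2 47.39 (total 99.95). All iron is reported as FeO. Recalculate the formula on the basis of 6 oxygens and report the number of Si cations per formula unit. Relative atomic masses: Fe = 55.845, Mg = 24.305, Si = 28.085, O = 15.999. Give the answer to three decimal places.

4.76 wt% MgO ÷ 40.304 g/mol = 0.11810 mol, giving 0.11810 Mg and 0.11810 O.
47.80 wt% FeO ÷ 71.844 g/mol = 0.66533 mol, giving 0.66533 Fe and 0.66533 O.
47.39 wt% SiO2 ÷ 60.083 g/mol = 0.78874 mol, giving 0.78874 Si and 1.57748 O.
Oxygen sums to 2.36091; scaling by 6/2.36091 = 2.54139 puts the formula on 6 O.
Si: 0.78874 × 2.54139 = 2.004 atoms per formula unit.

2.004 Si apfu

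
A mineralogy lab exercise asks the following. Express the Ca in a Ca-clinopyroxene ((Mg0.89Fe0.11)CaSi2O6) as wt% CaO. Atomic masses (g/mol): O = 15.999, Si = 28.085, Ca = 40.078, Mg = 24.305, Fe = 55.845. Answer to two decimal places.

Formula mass = 220.016 g/mol.
1 Ca → 1.0000 mol CaO per formula unit; M(CaO) = 56.077, so CaO mass = 56.077 g.
56.077/220.016 × 100 = 25.49 wt%.

25.49 wt%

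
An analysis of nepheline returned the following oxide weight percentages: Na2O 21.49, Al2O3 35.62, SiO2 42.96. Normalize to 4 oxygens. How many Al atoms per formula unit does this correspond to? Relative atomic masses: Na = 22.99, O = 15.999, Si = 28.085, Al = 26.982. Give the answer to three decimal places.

Na2O (M=61.979): mol = 0.34673; Na = 0.69346, O = 0.34673.
Al2O3 (M=101.961): mol = 0.34935; Al = 0.69870, O = 1.04805.
SiO2 (M=60.083): mol = 0.71501; Si = 0.71501, O = 1.43002.
ΣO = 2.82480; factor = 4/ΣO = 1.41603.
Al apfu = 0.69870 × 1.41603 = 0.989.

0.989 Al apfu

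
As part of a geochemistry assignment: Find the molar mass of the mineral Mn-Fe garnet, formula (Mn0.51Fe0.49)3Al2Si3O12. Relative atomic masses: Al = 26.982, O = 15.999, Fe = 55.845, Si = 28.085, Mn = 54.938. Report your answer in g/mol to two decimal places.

496.35 g/mol

M = 1.53*54.938 + 1.47*55.845 + 2*26.982 + 3*28.085 + 12*15.999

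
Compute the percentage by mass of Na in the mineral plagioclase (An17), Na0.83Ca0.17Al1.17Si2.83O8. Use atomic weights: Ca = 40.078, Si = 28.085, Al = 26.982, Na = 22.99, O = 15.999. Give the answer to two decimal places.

Formula mass = 0.83×22.99 + 0.17×40.078 + 1.17×26.982 + 2.83×28.085 + 8×15.999 = 264.936 g/mol, of which 19.082 g is Na.
So Na makes up 19.082/264.936 = 0.0720 of the mass, i.e. 7.20%.

7.20 mass %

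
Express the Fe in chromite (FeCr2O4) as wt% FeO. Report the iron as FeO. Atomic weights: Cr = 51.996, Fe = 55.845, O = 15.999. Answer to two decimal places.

Molar mass of FeCr2O4 = 1×55.845 + 2×51.996 + 4×15.999 = 223.833 g/mol.
Each formula unit contains 1 Fe, equivalent to 1/1 = 1.0000 mol FeO.
M(FeO) = 1×55.845 + 1×15.999 = 71.844 g/mol.
Mass of FeO per formula unit = 1.0000 × 71.844 = 71.844 g.
FeO wt% = 71.844 / 223.833 × 100 = 32.10%.

32.10 wt%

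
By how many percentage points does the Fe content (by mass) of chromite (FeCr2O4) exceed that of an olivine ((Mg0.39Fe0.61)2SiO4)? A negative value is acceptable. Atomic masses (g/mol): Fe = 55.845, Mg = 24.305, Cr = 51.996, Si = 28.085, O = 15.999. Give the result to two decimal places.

-13.08 percentage points

M(FeCr2O4) = 223.833 g/mol, so wt% Fe = 55.845/223.833 × 100 = 24.95%.
M((Mg0.39Fe0.61)2SiO4) = 179.170 g/mol, so wt% Fe = 68.131/179.170 × 100 = 38.03%.
24.95 − 38.03 = -13.08 pp.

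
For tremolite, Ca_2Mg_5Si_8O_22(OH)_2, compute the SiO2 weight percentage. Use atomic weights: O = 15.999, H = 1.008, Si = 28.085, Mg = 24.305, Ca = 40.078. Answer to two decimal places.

Formula mass = 812.353 g/mol.
8 Si → 8.0000 mol SiO2 per formula unit; M(SiO2) = 60.083, so SiO2 mass = 480.664 g.
480.664/812.353 × 100 = 59.17 wt%.

59.17 wt%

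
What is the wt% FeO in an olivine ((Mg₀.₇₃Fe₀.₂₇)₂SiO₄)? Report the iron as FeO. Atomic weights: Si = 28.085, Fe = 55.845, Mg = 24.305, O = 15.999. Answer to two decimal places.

24.60 wt%

M((Mg₀.₇₃Fe₀.₂₇)₂SiO₄) = 157.723 g/mol; M(FeO) = 71.844 g/mol.
Moles FeO per formula unit = 0.54 Fe ÷ 1 = 0.5400.
FeO fraction = (0.5400 × 71.844) / 157.723 = 38.796/157.723 = 0.2460.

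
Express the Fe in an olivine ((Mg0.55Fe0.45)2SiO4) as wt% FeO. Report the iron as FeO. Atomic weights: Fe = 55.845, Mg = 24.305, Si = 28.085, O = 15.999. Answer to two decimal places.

38.24 wt%

Molar mass of (Mg0.55Fe0.45)2SiO4 = 1.10×24.305 + 0.90×55.845 + 1×28.085 + 4×15.999 = 169.077 g/mol.
Each formula unit contains 0.90 Fe, equivalent to 0.90/1 = 0.9000 mol FeO.
M(FeO) = 1×55.845 + 1×15.999 = 71.844 g/mol.
Mass of FeO per formula unit = 0.9000 × 71.844 = 64.660 g.
FeO wt% = 64.660 / 169.077 × 100 = 38.24%.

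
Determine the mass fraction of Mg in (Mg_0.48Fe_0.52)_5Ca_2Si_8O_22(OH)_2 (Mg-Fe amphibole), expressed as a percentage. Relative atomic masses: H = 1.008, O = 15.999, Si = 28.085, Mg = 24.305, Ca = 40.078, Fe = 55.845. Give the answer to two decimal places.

6.52 mass %

Molar mass of (Mg_0.48Fe_0.52)_5Ca_2Si_8O_22(OH)_2: 2.40*24.305 + 2.60*55.845 + 2*40.078 + 8*28.085 + 24*15.999 + 2*1.008 = 894.357 g/mol.
Mass of Mg per formula unit: 2.40 × 24.305 = 58.332 g.
Weight fraction Mg = 58.332 / 894.357 = 0.0652.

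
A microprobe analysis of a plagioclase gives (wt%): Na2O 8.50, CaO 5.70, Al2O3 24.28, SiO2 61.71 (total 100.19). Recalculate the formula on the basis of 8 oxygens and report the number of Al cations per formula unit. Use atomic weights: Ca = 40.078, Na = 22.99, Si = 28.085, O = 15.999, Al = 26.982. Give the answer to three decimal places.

8.50 wt% Na2O ÷ 61.979 g/mol = 0.13714 mol, giving 0.27428 Na and 0.13714 O.
5.70 wt% CaO ÷ 56.077 g/mol = 0.10165 mol, giving 0.10165 Ca and 0.10165 O.
24.28 wt% Al2O3 ÷ 101.961 g/mol = 0.23813 mol, giving 0.47626 Al and 0.71439 O.
61.71 wt% SiO2 ÷ 60.083 g/mol = 1.02708 mol, giving 1.02708 Si and 2.05416 O.
Oxygen sums to 3.00734; scaling by 8/3.00734 = 2.66016 puts the formula on 8 O.
Al: 0.47626 × 2.66016 = 1.267 atoms per formula unit.

1.267 Al apfu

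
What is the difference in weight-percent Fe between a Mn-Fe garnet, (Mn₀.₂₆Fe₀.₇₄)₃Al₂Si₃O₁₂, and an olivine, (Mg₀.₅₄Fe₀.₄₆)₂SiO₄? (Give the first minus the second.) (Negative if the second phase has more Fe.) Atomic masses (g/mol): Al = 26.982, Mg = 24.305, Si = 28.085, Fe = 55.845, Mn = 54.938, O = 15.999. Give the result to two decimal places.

-5.33 percentage points

First mineral: 123.976 g Fe in 497.035 g formula = 24.94 wt% Fe.
Second mineral: 51.377 g Fe in 169.708 g formula = 30.27 wt% Fe.
24.94% − 30.27% gives a difference of -5.33 percentage points.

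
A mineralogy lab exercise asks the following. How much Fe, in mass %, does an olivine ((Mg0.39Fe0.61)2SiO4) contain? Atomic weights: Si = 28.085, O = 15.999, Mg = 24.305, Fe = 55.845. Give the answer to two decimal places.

M((Mg0.39Fe0.61)2SiO4) = 179.170 g/mol.
Fe contributes 1.22 × 55.845 = 68.131 g per mole.
68.131/179.170 = 0.3803 → 38.03%.

38.03 mass %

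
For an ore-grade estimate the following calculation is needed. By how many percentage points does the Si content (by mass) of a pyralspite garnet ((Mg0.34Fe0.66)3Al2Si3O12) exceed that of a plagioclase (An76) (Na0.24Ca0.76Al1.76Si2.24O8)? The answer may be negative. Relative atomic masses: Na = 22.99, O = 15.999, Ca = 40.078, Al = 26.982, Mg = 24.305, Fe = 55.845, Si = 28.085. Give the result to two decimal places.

-4.83 percentage points

Si in (Mg0.34Fe0.66)3Al2Si3O12: molar mass 465.571 g/mol; 3×28.085 = 84.255 g → 18.10 wt%.
Si in Na0.24Ca0.76Al1.76Si2.24O8: molar mass 274.368 g/mol; 2.24×28.085 = 62.910 g → 22.93 wt%.
Difference = 18.10 − 22.93 = -4.83 percentage points.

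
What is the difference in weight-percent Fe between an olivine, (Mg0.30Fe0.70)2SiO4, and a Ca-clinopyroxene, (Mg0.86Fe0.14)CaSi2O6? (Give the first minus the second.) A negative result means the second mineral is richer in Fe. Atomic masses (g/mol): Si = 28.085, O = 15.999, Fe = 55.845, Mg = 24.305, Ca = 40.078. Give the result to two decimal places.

First mineral: 78.183 g Fe in 184.847 g formula = 42.30 wt% Fe.
Second mineral: 7.818 g Fe in 220.963 g formula = 3.54 wt% Fe.
42.30% − 3.54% gives a difference of 38.76 percentage points.

38.76 percentage points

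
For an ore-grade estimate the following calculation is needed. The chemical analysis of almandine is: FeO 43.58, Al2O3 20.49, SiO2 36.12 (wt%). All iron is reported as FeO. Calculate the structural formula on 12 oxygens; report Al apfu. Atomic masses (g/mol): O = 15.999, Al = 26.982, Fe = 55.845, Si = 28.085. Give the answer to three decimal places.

2.000 Al apfu

43.58 wt% FeO ÷ 71.844 g/mol = 0.60659 mol, giving 0.60659 Fe and 0.60659 O.
20.49 wt% Al2O3 ÷ 101.961 g/mol = 0.20096 mol, giving 0.40192 Al and 0.60288 O.
36.12 wt% SiO2 ÷ 60.083 g/mol = 0.60117 mol, giving 0.60117 Si and 1.20234 O.
Oxygen sums to 2.41181; scaling by 12/2.41181 = 4.97552 puts the formula on 12 O.
Al: 0.40192 × 4.97552 = 2.000 atoms per formula unit.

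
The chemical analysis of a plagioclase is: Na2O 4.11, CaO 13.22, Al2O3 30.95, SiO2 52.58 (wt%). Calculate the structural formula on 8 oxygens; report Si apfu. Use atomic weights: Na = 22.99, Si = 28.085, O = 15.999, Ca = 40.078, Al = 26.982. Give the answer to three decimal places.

2.363 Si apfu

Na2O: 4.11/61.979 = 0.06631 mol → 0.13262 mol Na, 0.06631 mol O.
CaO: 13.22/56.077 = 0.23575 mol → 0.23575 mol Ca, 0.23575 mol O.
Al2O3: 30.95/101.961 = 0.30355 mol → 0.60710 mol Al, 0.91065 mol O.
SiO2: 52.58/60.083 = 0.87512 mol → 0.87512 mol Si, 1.75024 mol O.
Total oxygen = 2.96295 mol. Normalization factor = 8/2.96295 = 2.70001.
Si per 8 O = 0.87512 × 2.70001 = 2.363.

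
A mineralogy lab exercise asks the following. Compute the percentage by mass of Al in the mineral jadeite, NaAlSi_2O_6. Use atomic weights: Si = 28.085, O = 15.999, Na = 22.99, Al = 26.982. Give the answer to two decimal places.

Formula mass = 1*22.99 + 1*26.982 + 2*28.085 + 6*15.999 = 202.136 g/mol, of which 26.982 g is Al.
So Al makes up 26.982/202.136 = 0.1335 of the mass, i.e. 13.35%.

13.35 mass %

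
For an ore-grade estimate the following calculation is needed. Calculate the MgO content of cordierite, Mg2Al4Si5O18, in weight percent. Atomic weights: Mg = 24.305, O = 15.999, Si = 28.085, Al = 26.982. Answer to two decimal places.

13.78 wt%

M(Mg2Al4Si5O18) = 584.945 g/mol; M(MgO) = 40.304 g/mol.
Moles MgO per formula unit = 2 Mg ÷ 1 = 2.0000.
MgO fraction = (2.0000 × 40.304) / 584.945 = 80.608/584.945 = 0.1378.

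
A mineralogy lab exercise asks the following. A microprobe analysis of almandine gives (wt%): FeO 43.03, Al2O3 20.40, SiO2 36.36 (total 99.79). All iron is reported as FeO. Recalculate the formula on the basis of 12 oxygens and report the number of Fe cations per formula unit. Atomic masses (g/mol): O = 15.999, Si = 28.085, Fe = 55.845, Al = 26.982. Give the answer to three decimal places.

2.983 Fe apfu

FeO (M=71.844): mol = 0.59894; Fe = 0.59894, O = 0.59894.
Al2O3 (M=101.961): mol = 0.20008; Al = 0.40016, O = 0.60024.
SiO2 (M=60.083): mol = 0.60516; Si = 0.60516, O = 1.21032.
ΣO = 2.40950; factor = 12/ΣO = 4.98029.
Fe apfu = 0.59894 × 4.98029 = 2.983.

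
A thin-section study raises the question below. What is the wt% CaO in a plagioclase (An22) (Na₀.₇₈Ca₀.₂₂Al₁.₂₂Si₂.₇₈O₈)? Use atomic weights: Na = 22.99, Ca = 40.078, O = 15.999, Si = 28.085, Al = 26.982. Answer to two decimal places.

Formula mass = 265.736 g/mol.
0.22 Ca → 0.2200 mol CaO per formula unit; M(CaO) = 56.077, so CaO mass = 12.337 g.
12.337/265.736 × 100 = 4.64 wt%.

4.64 wt%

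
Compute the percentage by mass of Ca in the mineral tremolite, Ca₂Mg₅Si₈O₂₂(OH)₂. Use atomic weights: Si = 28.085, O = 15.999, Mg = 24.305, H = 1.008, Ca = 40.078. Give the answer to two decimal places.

9.87 weight percent

M(Ca₂Mg₅Si₈O₂₂(OH)₂) = 812.353 g/mol.
Ca contributes 2 × 40.078 = 80.156 g per mole.
80.156/812.353 = 0.0987 → 9.87%.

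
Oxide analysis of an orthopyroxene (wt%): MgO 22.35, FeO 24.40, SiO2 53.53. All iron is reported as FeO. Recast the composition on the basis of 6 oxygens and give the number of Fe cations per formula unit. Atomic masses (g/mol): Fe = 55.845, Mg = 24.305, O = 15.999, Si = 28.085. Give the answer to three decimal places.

0.761 Fe apfu

MgO (M=40.304): mol = 0.55454; Mg = 0.55454, O = 0.55454.
FeO (M=71.844): mol = 0.33962; Fe = 0.33962, O = 0.33962.
SiO2 (M=60.083): mol = 0.89093; Si = 0.89093, O = 1.78186.
ΣO = 2.67602; factor = 6/ΣO = 2.24214.
Fe apfu = 0.33962 × 2.24214 = 0.761.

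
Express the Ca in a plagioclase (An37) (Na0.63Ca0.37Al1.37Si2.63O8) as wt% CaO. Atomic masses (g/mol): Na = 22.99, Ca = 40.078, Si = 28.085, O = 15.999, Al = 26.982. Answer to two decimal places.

Molar mass of Na0.63Ca0.37Al1.37Si2.63O8 = 0.63×22.99 + 0.37×40.078 + 1.37×26.982 + 2.63×28.085 + 8×15.999 = 268.133 g/mol.
Each formula unit contains 0.37 Ca, equivalent to 0.37/1 = 0.3700 mol CaO.
M(CaO) = 1×40.078 + 1×15.999 = 56.077 g/mol.
Mass of CaO per formula unit = 0.3700 × 56.077 = 20.748 g.
CaO wt% = 20.748 / 268.133 × 100 = 7.74%.

7.74 wt%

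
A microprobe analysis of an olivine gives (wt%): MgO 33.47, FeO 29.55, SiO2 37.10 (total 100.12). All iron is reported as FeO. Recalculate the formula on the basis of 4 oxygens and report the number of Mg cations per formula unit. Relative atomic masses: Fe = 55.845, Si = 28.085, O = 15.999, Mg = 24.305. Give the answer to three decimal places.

1.341 Mg apfu

MgO (M=40.304): mol = 0.83044; Mg = 0.83044, O = 0.83044.
FeO (M=71.844): mol = 0.41131; Fe = 0.41131, O = 0.41131.
SiO2 (M=60.083): mol = 0.61748; Si = 0.61748, O = 1.23496.
ΣO = 2.47671; factor = 4/ΣO = 1.61505.
Mg apfu = 0.83044 × 1.61505 = 1.341.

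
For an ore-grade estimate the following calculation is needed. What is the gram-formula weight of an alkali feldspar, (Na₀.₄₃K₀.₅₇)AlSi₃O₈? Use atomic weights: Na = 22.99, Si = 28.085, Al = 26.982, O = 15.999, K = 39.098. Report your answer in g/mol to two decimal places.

271.40 g/mol

The formula mass is the sum 0.43·22.99 + 0.57·39.098 + 1·26.982 + 3·28.085 + 8·15.999.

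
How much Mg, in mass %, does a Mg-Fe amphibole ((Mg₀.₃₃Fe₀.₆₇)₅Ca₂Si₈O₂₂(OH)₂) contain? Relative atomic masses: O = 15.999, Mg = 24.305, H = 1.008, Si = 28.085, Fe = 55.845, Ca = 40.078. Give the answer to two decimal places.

Formula mass = 1.65*24.305 + 3.35*55.845 + 2*40.078 + 8*28.085 + 24*15.999 + 2*1.008 = 918.012 g/mol, of which 40.103 g is Mg.
So Mg makes up 40.103/918.012 = 0.0437 of the mass, i.e. 4.37%.

4.37 mass %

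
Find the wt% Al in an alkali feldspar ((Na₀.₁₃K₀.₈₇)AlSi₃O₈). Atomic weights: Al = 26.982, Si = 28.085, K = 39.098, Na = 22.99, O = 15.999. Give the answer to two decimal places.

Molar mass of (Na₀.₁₃K₀.₈₇)AlSi₃O₈: 0.13*22.99 + 0.87*39.098 + 1*26.982 + 3*28.085 + 8*15.999 = 276.233 g/mol.
Mass of Al per formula unit: 1 × 26.982 = 26.982 g.
Weight fraction Al = 26.982 / 276.233 = 0.0977.

9.77 mass %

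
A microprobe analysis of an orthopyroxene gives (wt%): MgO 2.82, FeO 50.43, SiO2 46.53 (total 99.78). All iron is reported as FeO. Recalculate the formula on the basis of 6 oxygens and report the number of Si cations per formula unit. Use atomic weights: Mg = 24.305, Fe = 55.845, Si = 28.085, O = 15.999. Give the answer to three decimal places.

2.82 wt% MgO ÷ 40.304 g/mol = 0.06997 mol, giving 0.06997 Mg and 0.06997 O.
50.43 wt% FeO ÷ 71.844 g/mol = 0.70194 mol, giving 0.70194 Fe and 0.70194 O.
46.53 wt% SiO2 ÷ 60.083 g/mol = 0.77443 mol, giving 0.77443 Si and 1.54886 O.
Oxygen sums to 2.32077; scaling by 6/2.32077 = 2.58535 puts the formula on 6 O.
Si: 0.77443 × 2.58535 = 2.002 atoms per formula unit.

2.002 Si apfu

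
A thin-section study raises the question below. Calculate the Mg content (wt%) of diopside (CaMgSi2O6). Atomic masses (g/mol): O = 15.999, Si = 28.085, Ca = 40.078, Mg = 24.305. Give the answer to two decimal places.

Molar mass of CaMgSi2O6: 1×40.078 + 1×24.305 + 2×28.085 + 6×15.999 = 216.547 g/mol.
Mass of Mg per formula unit: 1 × 24.305 = 24.305 g.
Weight fraction Mg = 24.305 / 216.547 = 0.1122.

11.22 wt%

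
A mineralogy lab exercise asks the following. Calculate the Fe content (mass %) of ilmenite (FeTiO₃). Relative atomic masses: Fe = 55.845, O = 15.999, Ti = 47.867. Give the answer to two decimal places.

36.81 mass %

Molar mass of FeTiO₃: 1×55.845 + 1×47.867 + 3×15.999 = 151.709 g/mol.
Mass of Fe per formula unit: 1 × 55.845 = 55.845 g.
Weight fraction Fe = 55.845 / 151.709 = 0.3681.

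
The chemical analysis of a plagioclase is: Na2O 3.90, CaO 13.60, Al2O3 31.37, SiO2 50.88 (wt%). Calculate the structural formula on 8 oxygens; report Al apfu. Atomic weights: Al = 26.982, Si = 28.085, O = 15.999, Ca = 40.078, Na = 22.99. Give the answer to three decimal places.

3.90 wt% Na2O ÷ 61.979 g/mol = 0.06292 mol, giving 0.12584 Na and 0.06292 O.
13.60 wt% CaO ÷ 56.077 g/mol = 0.24252 mol, giving 0.24252 Ca and 0.24252 O.
31.37 wt% Al2O3 ÷ 101.961 g/mol = 0.30767 mol, giving 0.61534 Al and 0.92301 O.
50.88 wt% SiO2 ÷ 60.083 g/mol = 0.84683 mol, giving 0.84683 Si and 1.69366 O.
Oxygen sums to 2.92211; scaling by 8/2.92211 = 2.73775 puts the formula on 8 O.
Al: 0.61534 × 2.73775 = 1.685 atoms per formula unit.

1.685 Al apfu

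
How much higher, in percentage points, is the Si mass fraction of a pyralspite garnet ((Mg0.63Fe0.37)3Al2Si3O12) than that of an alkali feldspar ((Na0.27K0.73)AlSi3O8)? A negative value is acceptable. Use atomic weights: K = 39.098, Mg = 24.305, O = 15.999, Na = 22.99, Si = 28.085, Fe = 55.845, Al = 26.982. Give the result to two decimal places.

Si in (Mg0.63Fe0.37)3Al2Si3O12: molar mass 438.131 g/mol; 3×28.085 = 84.255 g → 19.23 wt%.
Si in (Na0.27K0.73)AlSi3O8: molar mass 273.978 g/mol; 3×28.085 = 84.255 g → 30.75 wt%.
Difference = 19.23 − 30.75 = -11.52 percentage points.

-11.52 percentage points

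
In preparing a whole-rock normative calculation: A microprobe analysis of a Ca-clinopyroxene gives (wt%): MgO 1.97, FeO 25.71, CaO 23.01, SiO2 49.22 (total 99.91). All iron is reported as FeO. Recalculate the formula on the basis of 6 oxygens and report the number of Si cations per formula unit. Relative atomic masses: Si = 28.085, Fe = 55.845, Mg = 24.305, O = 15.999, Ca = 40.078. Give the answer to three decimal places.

2.002 Si apfu

1.97 wt% MgO ÷ 40.304 g/mol = 0.04888 mol, giving 0.04888 Mg and 0.04888 O.
25.71 wt% FeO ÷ 71.844 g/mol = 0.35786 mol, giving 0.35786 Fe and 0.35786 O.
23.01 wt% CaO ÷ 56.077 g/mol = 0.41033 mol, giving 0.41033 Ca and 0.41033 O.
49.22 wt% SiO2 ÷ 60.083 g/mol = 0.81920 mol, giving 0.81920 Si and 1.63840 O.
Oxygen sums to 2.45547; scaling by 6/2.45547 = 2.44352 puts the formula on 6 O.
Si: 0.81920 × 2.44352 = 2.002 atoms per formula unit.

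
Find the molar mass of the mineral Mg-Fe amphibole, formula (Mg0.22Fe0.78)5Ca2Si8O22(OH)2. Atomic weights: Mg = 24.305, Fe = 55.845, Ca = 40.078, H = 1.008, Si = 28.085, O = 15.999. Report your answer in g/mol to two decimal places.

Mg: 1.10 × 24.305 = 26.7355
Fe: 3.90 × 55.845 = 217.7955
Ca: 2 × 40.078 = 80.1560
Si: 8 × 28.085 = 224.6800
O: 24 × 15.999 = 383.9760
H: 2 × 1.008 = 2.0160
Summing the contributions gives the formula mass.

935.36 g/mol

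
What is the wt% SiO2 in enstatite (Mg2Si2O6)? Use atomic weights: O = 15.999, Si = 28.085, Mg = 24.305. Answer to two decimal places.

M(Mg2Si2O6) = 200.774 g/mol; M(SiO2) = 60.083 g/mol.
Moles SiO2 per formula unit = 2 Si ÷ 1 = 2.0000.
SiO2 fraction = (2.0000 × 60.083) / 200.774 = 120.166/200.774 = 0.5985.

59.85 wt%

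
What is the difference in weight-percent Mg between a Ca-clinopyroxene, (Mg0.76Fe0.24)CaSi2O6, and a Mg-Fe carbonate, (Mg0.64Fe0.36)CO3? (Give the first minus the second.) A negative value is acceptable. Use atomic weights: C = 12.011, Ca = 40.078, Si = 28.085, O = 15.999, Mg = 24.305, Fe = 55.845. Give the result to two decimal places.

Mg in (Mg0.76Fe0.24)CaSi2O6: molar mass 224.117 g/mol; 0.76×24.305 = 18.472 g → 8.24 wt%.
Mg in (Mg0.64Fe0.36)CO3: molar mass 95.667 g/mol; 0.64×24.305 = 15.555 g → 16.26 wt%.
Difference = 8.24 − 16.26 = -8.02 percentage points.

-8.02 percentage points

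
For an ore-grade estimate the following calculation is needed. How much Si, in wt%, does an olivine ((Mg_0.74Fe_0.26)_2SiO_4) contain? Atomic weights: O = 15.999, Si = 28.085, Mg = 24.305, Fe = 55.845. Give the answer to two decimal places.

17.88 wt%

Molar mass of (Mg_0.74Fe_0.26)_2SiO_4: 1.48*24.305 + 0.52*55.845 + 1*28.085 + 4*15.999 = 157.092 g/mol.
Mass of Si per formula unit: 1 × 28.085 = 28.085 g.
Weight fraction Si = 28.085 / 157.092 = 0.1788.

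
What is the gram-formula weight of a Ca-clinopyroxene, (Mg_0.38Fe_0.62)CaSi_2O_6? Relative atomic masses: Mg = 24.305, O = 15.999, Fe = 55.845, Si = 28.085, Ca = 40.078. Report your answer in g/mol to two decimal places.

The formula mass is the sum 0.38*24.305 + 0.62*55.845 + 1*40.078 + 2*28.085 + 6*15.999.

236.10 g/mol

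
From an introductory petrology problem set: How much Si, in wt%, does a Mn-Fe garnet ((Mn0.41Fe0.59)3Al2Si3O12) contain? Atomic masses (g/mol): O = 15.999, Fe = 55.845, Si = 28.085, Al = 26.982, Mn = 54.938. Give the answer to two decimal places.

M((Mn0.41Fe0.59)3Al2Si3O12) = 496.626 g/mol.
Si contributes 3 × 28.085 = 84.255 g per mole.
84.255/496.626 = 0.1697 → 16.97%.

16.97 wt%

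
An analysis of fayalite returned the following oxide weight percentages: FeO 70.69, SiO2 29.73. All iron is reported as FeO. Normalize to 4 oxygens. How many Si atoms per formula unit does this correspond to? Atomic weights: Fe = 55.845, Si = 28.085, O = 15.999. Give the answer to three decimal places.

FeO: 70.69/71.844 = 0.98394 mol → 0.98394 mol Fe, 0.98394 mol O.
SiO2: 29.73/60.083 = 0.49482 mol → 0.49482 mol Si, 0.98964 mol O.
Total oxygen = 1.97358 mol. Normalization factor = 4/1.97358 = 2.02677.
Si per 4 O = 0.49482 × 2.02677 = 1.003.

1.003 Si apfu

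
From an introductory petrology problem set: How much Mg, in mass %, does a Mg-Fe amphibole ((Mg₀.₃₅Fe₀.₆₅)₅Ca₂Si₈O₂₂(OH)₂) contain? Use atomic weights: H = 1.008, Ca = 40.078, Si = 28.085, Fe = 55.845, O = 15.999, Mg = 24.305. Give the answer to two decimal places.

Molar mass of (Mg₀.₃₅Fe₀.₆₅)₅Ca₂Si₈O₂₂(OH)₂: 1.75×24.305 + 3.25×55.845 + 2×40.078 + 8×28.085 + 24×15.999 + 2×1.008 = 914.858 g/mol.
Mass of Mg per formula unit: 1.75 × 24.305 = 42.534 g.
Weight fraction Mg = 42.534 / 914.858 = 0.0465.

4.65 mass %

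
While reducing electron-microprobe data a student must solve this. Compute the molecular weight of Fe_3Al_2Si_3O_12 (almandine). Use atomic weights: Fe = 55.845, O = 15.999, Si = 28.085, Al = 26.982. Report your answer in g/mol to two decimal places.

M = 3*55.845 + 2*26.982 + 3*28.085 + 12*15.999

497.74 g/mol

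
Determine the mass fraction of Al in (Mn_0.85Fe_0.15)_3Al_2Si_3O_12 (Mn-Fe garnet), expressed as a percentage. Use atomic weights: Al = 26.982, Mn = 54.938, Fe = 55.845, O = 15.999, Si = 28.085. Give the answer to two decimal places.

10.89 weight percent

M((Mn_0.85Fe_0.15)_3Al_2Si_3O_12) = 495.429 g/mol.
Al contributes 2 × 26.982 = 53.964 g per mole.
53.964/495.429 = 0.1089 → 10.89%.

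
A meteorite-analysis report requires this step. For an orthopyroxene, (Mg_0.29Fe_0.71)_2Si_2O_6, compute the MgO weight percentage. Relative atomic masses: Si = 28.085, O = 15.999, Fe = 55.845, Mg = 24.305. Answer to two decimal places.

M((Mg_0.29Fe_0.71)_2Si_2O_6) = 245.561 g/mol; M(MgO) = 40.304 g/mol.
Moles MgO per formula unit = 0.58 Mg ÷ 1 = 0.5800.
MgO fraction = (0.5800 × 40.304) / 245.561 = 23.376/245.561 = 0.0952.

9.52 wt%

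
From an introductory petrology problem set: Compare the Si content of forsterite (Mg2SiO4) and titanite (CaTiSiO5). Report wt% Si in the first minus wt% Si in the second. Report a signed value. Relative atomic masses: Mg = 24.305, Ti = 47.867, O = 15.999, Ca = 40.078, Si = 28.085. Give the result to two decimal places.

Si in Mg2SiO4: molar mass 140.691 g/mol; 1×28.085 = 28.085 g → 19.96 wt%.
Si in CaTiSiO5: molar mass 196.025 g/mol; 1×28.085 = 28.085 g → 14.33 wt%.
Difference = 19.96 − 14.33 = 5.63 percentage points.

5.63 percentage points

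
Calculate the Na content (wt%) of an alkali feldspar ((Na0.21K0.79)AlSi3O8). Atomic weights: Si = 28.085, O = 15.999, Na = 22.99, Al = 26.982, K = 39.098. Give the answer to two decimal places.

1.76 wt%

Formula mass = 0.21*22.99 + 0.79*39.098 + 1*26.982 + 3*28.085 + 8*15.999 = 274.944 g/mol, of which 4.828 g is Na.
So Na makes up 4.828/274.944 = 0.0176 of the mass, i.e. 1.76%.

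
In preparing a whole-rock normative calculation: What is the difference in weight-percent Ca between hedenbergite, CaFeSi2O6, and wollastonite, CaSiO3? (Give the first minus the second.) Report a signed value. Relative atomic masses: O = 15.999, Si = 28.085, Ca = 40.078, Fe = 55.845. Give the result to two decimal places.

-18.35 percentage points

First mineral: 40.078 g Ca in 248.087 g formula = 16.15 wt% Ca.
Second mineral: 40.078 g Ca in 116.160 g formula = 34.50 wt% Ca.
16.15% − 34.50% gives a difference of -18.35 percentage points.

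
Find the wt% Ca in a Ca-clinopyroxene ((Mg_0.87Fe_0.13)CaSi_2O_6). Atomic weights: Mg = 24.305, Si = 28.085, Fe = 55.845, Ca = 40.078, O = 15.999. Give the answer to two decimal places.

Molar mass of (Mg_0.87Fe_0.13)CaSi_2O_6: 0.87·24.305 + 0.13·55.845 + 1·40.078 + 2·28.085 + 6·15.999 = 220.647 g/mol.
Mass of Ca per formula unit: 1 × 40.078 = 40.078 g.
Weight fraction Ca = 40.078 / 220.647 = 0.1816.

18.16 mass %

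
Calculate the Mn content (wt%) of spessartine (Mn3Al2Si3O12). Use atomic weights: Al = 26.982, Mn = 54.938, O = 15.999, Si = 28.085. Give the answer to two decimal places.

Formula mass = 3*54.938 + 2*26.982 + 3*28.085 + 12*15.999 = 495.021 g/mol, of which 164.814 g is Mn.
So Mn makes up 164.814/495.021 = 0.3329 of the mass, i.e. 33.29%.

33.29 wt%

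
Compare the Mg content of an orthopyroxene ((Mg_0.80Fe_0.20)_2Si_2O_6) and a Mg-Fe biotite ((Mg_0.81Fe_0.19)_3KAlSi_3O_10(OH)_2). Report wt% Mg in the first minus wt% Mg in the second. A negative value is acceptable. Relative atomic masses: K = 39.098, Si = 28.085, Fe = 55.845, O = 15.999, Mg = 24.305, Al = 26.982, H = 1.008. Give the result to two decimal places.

4.65 percentage points

M((Mg_0.80Fe_0.20)_2Si_2O_6) = 213.390 g/mol, so wt% Mg = 38.888/213.390 × 100 = 18.22%.
M((Mg_0.81Fe_0.19)_3KAlSi_3O_10(OH)_2) = 435.232 g/mol, so wt% Mg = 59.061/435.232 × 100 = 13.57%.
18.22 − 13.57 = 4.65 pp.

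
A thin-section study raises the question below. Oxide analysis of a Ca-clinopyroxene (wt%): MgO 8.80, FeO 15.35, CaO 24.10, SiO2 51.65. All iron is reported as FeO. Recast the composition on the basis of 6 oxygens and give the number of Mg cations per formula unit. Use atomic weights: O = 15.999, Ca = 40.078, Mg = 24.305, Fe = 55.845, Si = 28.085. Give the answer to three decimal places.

0.508 Mg apfu

MgO: 8.80/40.304 = 0.21834 mol → 0.21834 mol Mg, 0.21834 mol O.
FeO: 15.35/71.844 = 0.21366 mol → 0.21366 mol Fe, 0.21366 mol O.
CaO: 24.10/56.077 = 0.42977 mol → 0.42977 mol Ca, 0.42977 mol O.
SiO2: 51.65/60.083 = 0.85964 mol → 0.85964 mol Si, 1.71928 mol O.
Total oxygen = 2.58105 mol. Normalization factor = 6/2.58105 = 2.32464.
Mg per 6 O = 0.21834 × 2.32464 = 0.508.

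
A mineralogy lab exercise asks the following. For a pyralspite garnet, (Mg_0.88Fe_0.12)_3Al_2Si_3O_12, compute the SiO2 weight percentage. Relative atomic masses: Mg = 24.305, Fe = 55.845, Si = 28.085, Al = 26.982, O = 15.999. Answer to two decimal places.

43.49 wt%

M((Mg_0.88Fe_0.12)_3Al_2Si_3O_12) = 414.476 g/mol; M(SiO2) = 60.083 g/mol.
Moles SiO2 per formula unit = 3 Si ÷ 1 = 3.0000.
SiO2 fraction = (3.0000 × 60.083) / 414.476 = 180.249/414.476 = 0.4349.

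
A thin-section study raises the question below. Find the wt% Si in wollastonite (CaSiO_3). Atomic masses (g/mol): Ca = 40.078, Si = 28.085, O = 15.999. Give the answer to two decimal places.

M(CaSiO_3) = 116.160 g/mol.
Si contributes 1 × 28.085 = 28.085 g per mole.
28.085/116.160 = 0.2418 → 24.18%.

24.18 wt%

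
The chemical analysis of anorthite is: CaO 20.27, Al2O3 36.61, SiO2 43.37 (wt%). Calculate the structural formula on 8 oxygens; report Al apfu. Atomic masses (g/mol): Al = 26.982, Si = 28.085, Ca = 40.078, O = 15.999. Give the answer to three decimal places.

CaO (M=56.077): mol = 0.36147; Ca = 0.36147, O = 0.36147.
Al2O3 (M=101.961): mol = 0.35906; Al = 0.71812, O = 1.07718.
SiO2 (M=60.083): mol = 0.72183; Si = 0.72183, O = 1.44366.
ΣO = 2.88231; factor = 8/ΣO = 2.77555.
Al apfu = 0.71812 × 2.77555 = 1.993.

1.993 Al apfu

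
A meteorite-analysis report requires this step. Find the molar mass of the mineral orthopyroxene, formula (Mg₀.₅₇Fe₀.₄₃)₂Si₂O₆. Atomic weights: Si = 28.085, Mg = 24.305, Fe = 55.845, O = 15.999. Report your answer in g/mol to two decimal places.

227.90 g/mol

The formula mass is the sum 1.14*24.305 + 0.86*55.845 + 2*28.085 + 6*15.999.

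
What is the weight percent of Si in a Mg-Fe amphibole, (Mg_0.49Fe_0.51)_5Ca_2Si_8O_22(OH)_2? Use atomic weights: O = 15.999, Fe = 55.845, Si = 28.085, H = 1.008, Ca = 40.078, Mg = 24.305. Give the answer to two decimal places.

Formula mass = 2.45*24.305 + 2.55*55.845 + 2*40.078 + 8*28.085 + 24*15.999 + 2*1.008 = 892.780 g/mol, of which 224.680 g is Si.
So Si makes up 224.680/892.780 = 0.2517 of the mass, i.e. 25.17%.

25.17 mass %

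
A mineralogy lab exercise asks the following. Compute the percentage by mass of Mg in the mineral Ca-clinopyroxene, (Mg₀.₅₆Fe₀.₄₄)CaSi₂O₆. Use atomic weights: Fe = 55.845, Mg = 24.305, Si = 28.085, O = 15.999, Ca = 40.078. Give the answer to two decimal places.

5.91 mass %

M((Mg₀.₅₆Fe₀.₄₄)CaSi₂O₆) = 230.425 g/mol.
Mg contributes 0.56 × 24.305 = 13.611 g per mole.
13.611/230.425 = 0.0591 → 5.91%.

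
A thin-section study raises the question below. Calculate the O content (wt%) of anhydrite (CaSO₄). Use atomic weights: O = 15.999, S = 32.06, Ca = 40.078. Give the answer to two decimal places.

M(CaSO₄) = 136.134 g/mol.
O contributes 4 × 15.999 = 63.996 g per mole.
63.996/136.134 = 0.4701 → 47.01%.

47.01 wt%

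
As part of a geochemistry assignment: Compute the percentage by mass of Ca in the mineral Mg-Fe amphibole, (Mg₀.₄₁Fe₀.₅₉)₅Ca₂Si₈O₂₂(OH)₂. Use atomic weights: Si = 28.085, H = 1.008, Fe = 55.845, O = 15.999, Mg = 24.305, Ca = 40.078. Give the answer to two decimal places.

M((Mg₀.₄₁Fe₀.₅₉)₅Ca₂Si₈O₂₂(OH)₂) = 905.396 g/mol.
Ca contributes 2 × 40.078 = 80.156 g per mole.
80.156/905.396 = 0.0885 → 8.85%.

8.85 mass %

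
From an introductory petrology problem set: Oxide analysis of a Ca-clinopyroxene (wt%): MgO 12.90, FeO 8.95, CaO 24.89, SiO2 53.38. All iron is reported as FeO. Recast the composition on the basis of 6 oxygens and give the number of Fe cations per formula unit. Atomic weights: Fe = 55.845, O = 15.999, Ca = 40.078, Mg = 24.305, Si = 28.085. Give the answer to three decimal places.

MgO (M=40.304): mol = 0.32007; Mg = 0.32007, O = 0.32007.
FeO (M=71.844): mol = 0.12458; Fe = 0.12458, O = 0.12458.
CaO (M=56.077): mol = 0.44385; Ca = 0.44385, O = 0.44385.
SiO2 (M=60.083): mol = 0.88844; Si = 0.88844, O = 1.77688.
ΣO = 2.66538; factor = 6/ΣO = 2.25109.
Fe apfu = 0.12458 × 2.25109 = 0.280.

0.280 Fe apfu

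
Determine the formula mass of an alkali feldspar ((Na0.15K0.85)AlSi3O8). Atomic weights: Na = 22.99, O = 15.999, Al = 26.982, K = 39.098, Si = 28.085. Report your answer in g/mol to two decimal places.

M = 0.15*22.99 + 0.85*39.098 + 1*26.982 + 3*28.085 + 8*15.999

275.91 g/mol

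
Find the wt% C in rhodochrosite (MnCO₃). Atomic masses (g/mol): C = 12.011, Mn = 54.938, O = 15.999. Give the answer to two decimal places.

M(MnCO₃) = 114.946 g/mol.
C contributes 1 × 12.011 = 12.011 g per mole.
12.011/114.946 = 0.1045 → 10.45%.

10.45 weight percent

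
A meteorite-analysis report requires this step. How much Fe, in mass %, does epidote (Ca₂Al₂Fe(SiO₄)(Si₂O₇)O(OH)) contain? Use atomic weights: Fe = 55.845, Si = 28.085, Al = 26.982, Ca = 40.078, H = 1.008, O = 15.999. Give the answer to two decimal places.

11.56 mass %

M(Ca₂Al₂Fe(SiO₄)(Si₂O₇)O(OH)) = 483.215 g/mol.
Fe contributes 1 × 55.845 = 55.845 g per mole.
55.845/483.215 = 0.1156 → 11.56%.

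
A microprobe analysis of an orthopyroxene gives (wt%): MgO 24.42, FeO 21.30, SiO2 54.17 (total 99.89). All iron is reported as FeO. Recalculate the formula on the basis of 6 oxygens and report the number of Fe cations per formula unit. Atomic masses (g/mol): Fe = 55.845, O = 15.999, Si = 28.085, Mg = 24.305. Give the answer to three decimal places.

MgO (M=40.304): mol = 0.60590; Mg = 0.60590, O = 0.60590.
FeO (M=71.844): mol = 0.29648; Fe = 0.29648, O = 0.29648.
SiO2 (M=60.083): mol = 0.90159; Si = 0.90159, O = 1.80318.
ΣO = 2.70556; factor = 6/ΣO = 2.21766.
Fe apfu = 0.29648 × 2.21766 = 0.657.

0.657 Fe apfu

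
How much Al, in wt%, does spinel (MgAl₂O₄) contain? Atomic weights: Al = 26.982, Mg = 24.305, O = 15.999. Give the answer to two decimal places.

37.93 wt%

M(MgAl₂O₄) = 142.265 g/mol.
Al contributes 2 × 26.982 = 53.964 g per mole.
53.964/142.265 = 0.3793 → 37.93%.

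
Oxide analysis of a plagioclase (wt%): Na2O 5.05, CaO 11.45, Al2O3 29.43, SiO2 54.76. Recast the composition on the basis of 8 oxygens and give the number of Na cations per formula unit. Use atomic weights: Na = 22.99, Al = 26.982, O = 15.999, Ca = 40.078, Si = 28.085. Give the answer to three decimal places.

5.05 wt% Na2O ÷ 61.979 g/mol = 0.08148 mol, giving 0.16296 Na and 0.08148 O.
11.45 wt% CaO ÷ 56.077 g/mol = 0.20418 mol, giving 0.20418 Ca and 0.20418 O.
29.43 wt% Al2O3 ÷ 101.961 g/mol = 0.28864 mol, giving 0.57728 Al and 0.86592 O.
54.76 wt% SiO2 ÷ 60.083 g/mol = 0.91141 mol, giving 0.91141 Si and 1.82282 O.
Oxygen sums to 2.97440; scaling by 8/2.97440 = 2.68962 puts the formula on 8 O.
Na: 0.16296 × 2.68962 = 0.438 atoms per formula unit.

0.438 Na apfu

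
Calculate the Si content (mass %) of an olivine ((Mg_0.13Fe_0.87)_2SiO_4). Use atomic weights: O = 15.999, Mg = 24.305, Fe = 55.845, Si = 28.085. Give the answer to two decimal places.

Formula mass = 0.26×24.305 + 1.74×55.845 + 1×28.085 + 4×15.999 = 195.571 g/mol, of which 28.085 g is Si.
So Si makes up 28.085/195.571 = 0.1436 of the mass, i.e. 14.36%.

14.36 mass %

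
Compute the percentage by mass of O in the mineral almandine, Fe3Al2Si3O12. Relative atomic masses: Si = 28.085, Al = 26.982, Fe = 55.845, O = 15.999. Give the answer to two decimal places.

38.57 wt%

M(Fe3Al2Si3O12) = 497.742 g/mol.
O contributes 12 × 15.999 = 191.988 g per mole.
191.988/497.742 = 0.3857 → 38.57%.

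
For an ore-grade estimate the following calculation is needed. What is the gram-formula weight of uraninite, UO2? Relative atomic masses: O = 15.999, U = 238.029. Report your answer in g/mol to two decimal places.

M = 1(238.029) + 2(15.999)

270.03 g/mol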